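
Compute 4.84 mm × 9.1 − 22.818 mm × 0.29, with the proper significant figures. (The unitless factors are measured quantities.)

37 mm

4.84 × 9.1 = 44.044 → 44 mm (2 s.f., last digit at the 10^0 place).
22.818 × 0.29 = 6.61722 → 6.6 mm (2 s.f., last digit at the 10^-1 place).
Difference: 37.42678 mm; keep the coarser place, 10^0.
Result: 37 mm.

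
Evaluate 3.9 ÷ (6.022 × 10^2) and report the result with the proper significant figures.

3.9 ÷ (6.022 × 10^2) = 0.0064762537363…
Multiplication/division keeps the fewest significant figures: 3.9 → 2 s.f., 6.022 × 10^2 → 4 s.f.; limit is 2.
Rounded to 2 significant figures: 0.0065.

0.0065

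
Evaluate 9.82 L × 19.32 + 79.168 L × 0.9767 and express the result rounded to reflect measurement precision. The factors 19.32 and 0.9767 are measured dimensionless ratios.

9.82 × 19.32 = 189.7224 → 1.90 × 10² L (3 s.f., last digit at the 10^0 place).
79.168 × 0.9767 = 77.3233856 → 77.32 L (4 s.f., last digit at the 10^-2 place).
Sum: 267.0457856 L; keep the coarser place, 10^0.
Result: 267 L.

267 L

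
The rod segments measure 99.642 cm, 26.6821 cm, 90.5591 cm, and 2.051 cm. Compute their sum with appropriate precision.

218.934 cm

99.642 cm + 26.6821 cm + 90.5591 cm + 2.051 cm = 218.9342 cm.
Addition/subtraction keeps the fewest decimal places: 99.642 → 3 decimal places, 26.6821 → 4 decimal places, 90.5591 → 4 decimal places, 2.051 → 3 decimal places; limit is 3.
Rounded to 3 decimal places: 218.934 cm.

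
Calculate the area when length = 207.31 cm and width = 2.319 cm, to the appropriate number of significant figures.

area = 207.31 cm × 2.319 cm = 480.75189 cm².
207.31 has 5 significant figures; 2.319 has 4.
Division/multiplication keeps the fewest: 4 significant figures.
Rounded: 480.8 cm².

480.8 cm²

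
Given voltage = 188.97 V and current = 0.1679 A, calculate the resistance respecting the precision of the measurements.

1125 Ω

resistance = 188.97 V ÷ 0.1679 A = 1125.49136391… Ω.
188.97 has 5 significant figures; 0.1679 has 4.
Division/multiplication keeps the fewest: 4 significant figures.
Rounded: 1125 Ω.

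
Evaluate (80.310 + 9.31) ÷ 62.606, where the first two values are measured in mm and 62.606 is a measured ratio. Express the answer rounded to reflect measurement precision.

1.431 mm

80.310 mm + 9.31 mm = 89.620 mm; the sum is limited to 2 decimal places (4 s.f.).
Carrying full precision, 89.620 ÷ 62.606 = 1.43149218925… mm; 62.606 has 5 s.f., so the result keeps min(4, 5) = 4 s.f.
Rounded to 4 significant figures: 1.431 mm.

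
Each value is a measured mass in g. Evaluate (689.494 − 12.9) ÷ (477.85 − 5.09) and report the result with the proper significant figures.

1.431

689.494 − 12.9 = 676.594, limited to 1 d.p. → 4 s.f.; 477.85 − 5.09 = 472.76, limited to 2 d.p. → 5 s.f.
Carrying full precision, 676.594 ÷ 472.76 = 1.43115745833…; keep min(4, 5) = 4 s.f.
Rounded to 4 significant figures: 1.431.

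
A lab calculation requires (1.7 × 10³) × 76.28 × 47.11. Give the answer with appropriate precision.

6.1 × 10⁶

(1.7 × 10³) × 76.28 × 47.11 = 6109036.36
Multiplication/division keeps the fewest significant figures: 1.7 × 10³ → 2 s.f., 76.28 → 4 s.f., 47.11 → 4 s.f.; limit is 2.
Rounded to 2 significant figures: 6.1 × 10⁶.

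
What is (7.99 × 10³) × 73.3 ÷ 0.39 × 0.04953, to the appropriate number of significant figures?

(7.99 × 10³) × 73.3 ÷ 0.39 × 0.04953 = 74379.709…
Multiplication/division keeps the fewest significant figures: 7.99 × 10³ → 3 s.f., 73.3 → 3 s.f., 0.39 → 2 s.f., 0.04953 → 4 s.f.; limit is 2.
Rounded to 2 significant figures: 7.4 × 10⁴.

7.4 × 10⁴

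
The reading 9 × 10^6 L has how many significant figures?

9 × 10^6: in scientific notation every digit of the coefficient is significant.

1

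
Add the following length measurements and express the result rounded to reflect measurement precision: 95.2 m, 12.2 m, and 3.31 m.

95.2 m + 12.2 m + 3.31 m = 110.71 m.
Addition/subtraction keeps the fewest decimal places: 95.2 → 1 decimal place, 12.2 → 1 decimal place, 3.31 → 2 decimal places; limit is 1.
Rounded to 1 decimal place: 110.7 m.

110.7 m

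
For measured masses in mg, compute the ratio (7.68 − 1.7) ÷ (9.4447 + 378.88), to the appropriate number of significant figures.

7.68 − 1.7 = 5.98, limited to 1 d.p. → 2 s.f.; 9.4447 + 378.88 = 388.3247, limited to 2 d.p. → 5 s.f.
Carrying full precision, 5.98 ÷ 388.3247 = 0.0153994839885…; keep min(2, 5) = 2 s.f.
Rounded to 2 significant figures: 0.015.

0.015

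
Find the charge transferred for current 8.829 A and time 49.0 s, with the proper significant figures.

charge transferred = 8.829 A × 49.0 s = 432.621 C.
8.829 has 4 significant figures; 49.0 has 3.
Division/multiplication keeps the fewest: 3 significant figures.
Rounded: 433 C.

433 C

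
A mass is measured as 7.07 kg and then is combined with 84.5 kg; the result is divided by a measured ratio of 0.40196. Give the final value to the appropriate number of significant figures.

7.07 kg + 84.5 kg = 91.57 kg; the sum is limited to 1 decimal place (3 s.f.).
Carrying full precision, 91.57 ÷ 0.40196 = 227.808737188… kg; 0.40196 has 5 s.f., so the result keeps min(3, 5) = 3 s.f.
Rounded to 3 significant figures: 2.28 × 10^2 kg.

2.28 × 10^2 kg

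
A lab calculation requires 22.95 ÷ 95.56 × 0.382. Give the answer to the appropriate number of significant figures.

22.95 ÷ 95.56 × 0.382 = 0.0917423608204…
Multiplication/division keeps the fewest significant figures: 22.95 → 4 s.f., 95.56 → 4 s.f., 0.382 → 3 s.f.; limit is 3.
Rounded to 3 significant figures: 0.0917.

0.0917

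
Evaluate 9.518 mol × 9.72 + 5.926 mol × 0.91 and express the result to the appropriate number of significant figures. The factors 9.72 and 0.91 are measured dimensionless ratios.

97.9 mol

9.518 × 9.72 = 92.51496 → 92.5 mol (3 s.f., last digit at the 10^-1 place).
5.926 × 0.91 = 5.39266 → 5.4 mol (2 s.f., last digit at the 10^-1 place).
Sum: 97.90762 mol; keep the coarser place, 10^-1.
Result: 97.9 mol.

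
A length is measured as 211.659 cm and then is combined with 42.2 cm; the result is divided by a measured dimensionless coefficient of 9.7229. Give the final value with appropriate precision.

211.659 cm + 42.2 cm = 253.859 cm; the sum is limited to 1 decimal place (4 s.f.).
Carrying full precision, 253.859 ÷ 9.7229 = 26.109391231… cm; 9.7229 has 5 s.f., so the result keeps min(4, 5) = 4 s.f.
Rounded to 4 significant figures: 26.11 cm.

26.11 cm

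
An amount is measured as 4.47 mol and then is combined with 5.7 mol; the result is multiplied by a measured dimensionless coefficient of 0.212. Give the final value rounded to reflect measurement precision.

2.16 mol

4.47 mol + 5.7 mol = 10.17 mol; the sum is limited to 1 decimal place (3 s.f.).
Carrying full precision, 10.17 × 0.212 = 2.15604 mol; 0.212 has 3 s.f., so the result keeps min(3, 3) = 3 s.f.
Rounded to 3 significant figures: 2.16 mol.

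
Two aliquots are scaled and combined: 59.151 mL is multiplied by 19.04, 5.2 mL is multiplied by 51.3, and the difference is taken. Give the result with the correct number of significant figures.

59.151 × 19.04 = 1126.23504 → 1126 mL (4 s.f., last digit at the 10^0 place).
5.2 × 51.3 = 266.76 → 2.7 × 10^2 mL (2 s.f., last digit at the 10^1 place).
Difference: 859.47504 mL; keep the coarser place, 10^1.
Result: 8.6 × 10^2 mL.

8.6 × 10^2 mL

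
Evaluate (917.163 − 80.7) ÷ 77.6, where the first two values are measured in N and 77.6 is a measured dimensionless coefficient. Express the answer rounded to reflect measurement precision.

10.8 N

917.163 N − 80.7 N = 836.463 N; the difference is limited to 1 decimal place (4 s.f.).
Carrying full precision, 836.463 ÷ 77.6 = 10.7791623711… N; 77.6 has 3 s.f., so the result keeps min(4, 3) = 3 s.f.
Rounded to 3 significant figures: 10.8 N.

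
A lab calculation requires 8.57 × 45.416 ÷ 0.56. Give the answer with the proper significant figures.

8.57 × 45.416 ÷ 0.56 = 695.027
Multiplication/division keeps the fewest significant figures: 8.57 → 3 s.f., 45.416 → 5 s.f., 0.56 → 2 s.f.; limit is 2.
Rounded to 2 significant figures: 7.0 × 10².

7.0 × 10²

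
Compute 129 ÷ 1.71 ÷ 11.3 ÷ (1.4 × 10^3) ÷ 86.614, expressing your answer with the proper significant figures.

5.5 × 10^-5

129 ÷ 1.71 ÷ 11.3 ÷ (1.4 × 10^3) ÷ 86.614 = 0.000055055286265…
Multiplication/division keeps the fewest significant figures: 129 → 3 s.f., 1.71 → 3 s.f., 11.3 → 3 s.f., 1.4 × 10^3 → 2 s.f., 86.614 → 5 s.f.; limit is 2.
Rounded to 2 significant figures: 5.5 × 10^-5.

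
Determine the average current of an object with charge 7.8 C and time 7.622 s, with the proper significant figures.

1.0 A

average current = 7.8 C ÷ 7.622 s = 1.02335345054… A.
7.8 has 2 significant figures; 7.622 has 4.
Division/multiplication keeps the fewest: 2 significant figures.
Rounded: 1.0 A.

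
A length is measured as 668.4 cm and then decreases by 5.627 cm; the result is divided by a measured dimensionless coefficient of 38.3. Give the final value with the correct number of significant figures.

17.3 cm

668.4 cm − 5.627 cm = 662.773 cm; the difference is limited to 1 decimal place (4 s.f.).
Carrying full precision, 662.773 ÷ 38.3 = 17.3047780679… cm; 38.3 has 3 s.f., so the result keeps min(4, 3) = 3 s.f.
Rounded to 3 significant figures: 17.3 cm.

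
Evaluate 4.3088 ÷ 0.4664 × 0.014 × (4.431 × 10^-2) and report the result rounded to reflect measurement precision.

4.3088 ÷ 0.4664 × 0.014 × (4.431 × 10^-2) = 0.00573096267581…
Multiplication/division keeps the fewest significant figures: 4.3088 → 5 s.f., 0.4664 → 4 s.f., 0.014 → 2 s.f., 4.431 × 10^-2 → 4 s.f.; limit is 2.
Rounded to 2 significant figures: 5.7 × 10^-3.

5.7 × 10^-3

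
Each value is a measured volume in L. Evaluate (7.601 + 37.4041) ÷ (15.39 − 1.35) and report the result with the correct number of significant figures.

3.205

7.601 + 37.4041 = 45.0051, limited to 3 d.p. → 5 s.f.; 15.39 − 1.35 = 14.04, limited to 2 d.p. → 4 s.f.
Carrying full precision, 45.0051 ÷ 14.04 = 3.20549145299…; keep min(5, 4) = 4 s.f.
Rounded to 4 significant figures: 3.205.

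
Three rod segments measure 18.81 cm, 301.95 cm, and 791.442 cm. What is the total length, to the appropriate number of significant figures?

1112.20 cm

18.81 cm + 301.95 cm + 791.442 cm = 1112.202 cm.
Addition/subtraction keeps the fewest decimal places: 18.81 → 2 decimal places, 301.95 → 2 decimal places, 791.442 → 3 decimal places; limit is 2.
Rounded to 2 decimal places: 1112.20 cm.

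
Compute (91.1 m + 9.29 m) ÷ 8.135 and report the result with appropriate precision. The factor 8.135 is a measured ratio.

12.34 m

91.1 m + 9.29 m = 100.39 m; the sum is limited to 1 decimal place (4 s.f.).
Carrying full precision, 100.39 ÷ 8.135 = 12.3405039951… m; 8.135 has 4 s.f., so the result keeps min(4, 4) = 4 s.f.
Rounded to 4 significant figures: 12.34 m.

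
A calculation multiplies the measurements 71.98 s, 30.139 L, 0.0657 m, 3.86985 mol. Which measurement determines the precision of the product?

71.98 s → 4 s.f.; 30.139 L → 5 s.f.; 0.0657 m → 3 s.f.; 3.86985 mol → 6 s.f.
The fewest is 3 significant figures, from 0.0657 m.

0.0657 m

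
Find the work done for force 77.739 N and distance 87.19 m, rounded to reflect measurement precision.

6778 J

work done = 77.739 N × 87.19 m = 6778.06341 J.
77.739 has 5 significant figures; 87.19 has 4.
Division/multiplication keeps the fewest: 4 significant figures.
Rounded: 6778 J.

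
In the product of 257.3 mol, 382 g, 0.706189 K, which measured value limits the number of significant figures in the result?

382 g

257.3 mol → 4 s.f.; 382 g → 3 s.f.; 0.706189 K → 6 s.f.
The fewest is 3 significant figures, from 382 g.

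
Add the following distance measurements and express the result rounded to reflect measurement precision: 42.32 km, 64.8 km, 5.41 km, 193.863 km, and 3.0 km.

42.32 km + 64.8 km + 5.41 km + 193.863 km + 3.0 km = 309.393 km.
Addition/subtraction keeps the fewest decimal places: 42.32 → 2 decimal places, 64.8 → 1 decimal place, 5.41 → 2 decimal places, 193.863 → 3 decimal places, 3.0 → 1 decimal place; limit is 1.
Rounded to 1 decimal place: 309.4 km.

309.4 km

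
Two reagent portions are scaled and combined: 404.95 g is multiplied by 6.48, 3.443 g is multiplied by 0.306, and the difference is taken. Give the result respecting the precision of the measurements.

404.95 × 6.48 = 2624.076 → 2.62 × 10^3 g (3 s.f., last digit at the 10^1 place).
3.443 × 0.306 = 1.053558 → 1.05 g (3 s.f., last digit at the 10^-2 place).
Difference: 2623.022442 g; keep the coarser place, 10^1.
Result: 2.62 × 10^3 g.

2.62 × 10^3 g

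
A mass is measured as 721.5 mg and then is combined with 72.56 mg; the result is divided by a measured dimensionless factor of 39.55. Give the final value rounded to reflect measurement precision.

721.5 mg + 72.56 mg = 794.06 mg; the sum is limited to 1 decimal place (4 s.f.).
Carrying full precision, 794.06 ÷ 39.55 = 20.0773704172… mg; 39.55 has 4 s.f., so the result keeps min(4, 4) = 4 s.f.
Rounded to 4 significant figures: 20.08 mg.

20.08 mg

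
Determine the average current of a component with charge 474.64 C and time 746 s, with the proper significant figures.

6.36 × 10⁻¹ A

average current = 474.64 C ÷ 746 s = 0.636246648794… A.
474.64 has 5 significant figures; 746 has 3.
Division/multiplication keeps the fewest: 3 significant figures.
Rounded: 6.36 × 10⁻¹ A.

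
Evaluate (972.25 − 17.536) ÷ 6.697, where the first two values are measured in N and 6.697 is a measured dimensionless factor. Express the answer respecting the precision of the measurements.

972.25 N − 17.536 N = 954.714 N; the difference is limited to 2 decimal places (5 s.f.).
Carrying full precision, 954.714 ÷ 6.697 = 142.558459011… N; 6.697 has 4 s.f., so the result keeps min(5, 4) = 4 s.f.
Rounded to 4 significant figures: 142.6 N.

142.6 N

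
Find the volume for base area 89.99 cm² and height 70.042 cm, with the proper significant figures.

6303 cm³

volume = 89.99 cm² × 70.042 cm = 6303.07958 cm³.
89.99 has 4 significant figures; 70.042 has 5.
Division/multiplication keeps the fewest: 4 significant figures.
Rounded: 6303 cm³.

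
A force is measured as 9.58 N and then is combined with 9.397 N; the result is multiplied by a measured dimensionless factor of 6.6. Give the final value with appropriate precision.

9.58 N + 9.397 N = 18.977 N; the sum is limited to 2 decimal places (4 s.f.).
Carrying full precision, 18.977 × 6.6 = 125.2482 N; 6.6 has 2 s.f., so the result keeps min(4, 2) = 2 s.f.
Rounded to 2 significant figures: 1.3 × 10² N.

1.3 × 10² N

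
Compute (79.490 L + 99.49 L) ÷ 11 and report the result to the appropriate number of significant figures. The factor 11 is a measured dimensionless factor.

79.490 L + 99.49 L = 178.980 L; the sum is limited to 2 decimal places (5 s.f.).
Carrying full precision, 178.980 ÷ 11 = 16.2709090909… L; 11 has 2 s.f., so the result keeps min(5, 2) = 2 s.f.
Rounded to 2 significant figures: 16 L.

16 L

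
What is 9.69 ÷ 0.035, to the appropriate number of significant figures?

2.8 × 10^2

9.69 ÷ 0.035 = 276.857142857…
Multiplication/division keeps the fewest significant figures: 9.69 → 3 s.f., 0.035 → 2 s.f.; limit is 2.
Rounded to 2 significant figures: 2.8 × 10^2.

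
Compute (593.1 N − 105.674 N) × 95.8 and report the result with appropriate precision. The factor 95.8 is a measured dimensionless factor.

593.1 N − 105.674 N = 487.426 N; the difference is limited to 1 decimal place (4 s.f.).
Carrying full precision, 487.426 × 95.8 = 46695.4108 N; 95.8 has 3 s.f., so the result keeps min(4, 3) = 3 s.f.
Rounded to 3 significant figures: 4.67 × 10^4 N.

4.67 × 10^4 N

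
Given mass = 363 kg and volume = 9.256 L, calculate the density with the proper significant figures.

39.2 kg/L

density = 363 kg ÷ 9.256 L = 39.2178046672… kg/L.
363 has 3 significant figures; 9.256 has 4.
Division/multiplication keeps the fewest: 3 significant figures.
Rounded: 39.2 kg/L.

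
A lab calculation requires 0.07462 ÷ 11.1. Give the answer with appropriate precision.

0.00672

0.07462 ÷ 11.1 = 0.00672252252252…
Multiplication/division keeps the fewest significant figures: 0.07462 → 4 s.f., 11.1 → 3 s.f.; limit is 3.
Rounded to 3 significant figures: 0.00672.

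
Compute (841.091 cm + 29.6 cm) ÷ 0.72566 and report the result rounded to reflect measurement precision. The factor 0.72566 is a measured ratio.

1.200 × 10^3 cm

841.091 cm + 29.6 cm = 870.691 cm; the sum is limited to 1 decimal place (4 s.f.).
Carrying full precision, 870.691 ÷ 0.72566 = 1199.86081636… cm; 0.72566 has 5 s.f., so the result keeps min(4, 5) = 4 s.f.
Rounded to 4 significant figures: 1.200 × 10^3 cm.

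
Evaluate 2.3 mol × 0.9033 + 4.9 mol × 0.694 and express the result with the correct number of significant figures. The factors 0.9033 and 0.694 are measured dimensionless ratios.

2.3 × 0.9033 = 2.07759 → 2.1 mol (2 s.f., last digit at the 10^-1 place).
4.9 × 0.694 = 3.4006 → 3.4 mol (2 s.f., last digit at the 10^-1 place).
Sum: 5.47819 mol; keep the coarser place, 10^-1.
Result: 5.5 mol.

5.5 mol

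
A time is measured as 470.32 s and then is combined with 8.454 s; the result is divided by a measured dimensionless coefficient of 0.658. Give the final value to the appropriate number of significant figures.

470.32 s + 8.454 s = 478.774 s; the sum is limited to 2 decimal places (5 s.f.).
Carrying full precision, 478.774 ÷ 0.658 = 727.62006079… s; 0.658 has 3 s.f., so the result keeps min(5, 3) = 3 s.f.
Rounded to 3 significant figures: 728 s.

728 s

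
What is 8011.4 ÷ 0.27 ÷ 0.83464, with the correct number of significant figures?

8011.4 ÷ 0.27 ÷ 0.83464 = 35550.479071…
Multiplication/division keeps the fewest significant figures: 8011.4 → 5 s.f., 0.27 → 2 s.f., 0.83464 → 5 s.f.; limit is 2.
Rounded to 2 significant figures: 3.6 × 10^4.

3.6 × 10^4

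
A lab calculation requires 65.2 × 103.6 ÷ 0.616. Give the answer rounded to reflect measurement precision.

65.2 × 103.6 ÷ 0.616 = 10965.4545455…
Multiplication/division keeps the fewest significant figures: 65.2 → 3 s.f., 103.6 → 4 s.f., 0.616 → 3 s.f.; limit is 3.
Rounded to 3 significant figures: 1.10 × 10⁴.

1.10 × 10⁴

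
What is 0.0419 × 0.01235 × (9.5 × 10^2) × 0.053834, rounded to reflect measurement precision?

0.026

0.0419 × 0.01235 × (9.5 × 10^2) × 0.053834 = 0.0264643502695
Multiplication/division keeps the fewest significant figures: 0.0419 → 3 s.f., 0.01235 → 4 s.f., 9.5 × 10^2 → 2 s.f., 0.053834 → 5 s.f.; limit is 2.
Rounded to 2 significant figures: 0.026.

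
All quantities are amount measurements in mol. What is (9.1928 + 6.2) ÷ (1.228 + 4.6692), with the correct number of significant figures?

2.61

9.1928 + 6.2 = 15.3928, limited to 1 d.p. → 3 s.f.; 1.228 + 4.6692 = 5.8972, limited to 3 d.p. → 4 s.f.
Carrying full precision, 15.3928 ÷ 5.8972 = 2.61018788578…; keep min(3, 4) = 3 s.f.
Rounded to 3 significant figures: 2.61.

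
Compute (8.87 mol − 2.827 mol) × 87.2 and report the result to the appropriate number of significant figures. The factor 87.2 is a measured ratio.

8.87 mol − 2.827 mol = 6.043 mol; the difference is limited to 2 decimal places (3 s.f.).
Carrying full precision, 6.043 × 87.2 = 526.9496 mol; 87.2 has 3 s.f., so the result keeps min(3, 3) = 3 s.f.
Rounded to 3 significant figures: 527 mol.

527 mol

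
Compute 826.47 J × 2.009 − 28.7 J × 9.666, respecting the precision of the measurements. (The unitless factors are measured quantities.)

826.47 × 2.009 = 1660.37823 → 1.660 × 10^3 J (4 s.f., last digit at the 10^0 place).
28.7 × 9.666 = 277.4142 → 277 J (3 s.f., last digit at the 10^0 place).
Difference: 1382.96403 J; keep the coarser place, 10^0.
Result: 1383 J.

1383 J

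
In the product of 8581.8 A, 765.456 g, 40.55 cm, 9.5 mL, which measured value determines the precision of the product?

8581.8 A → 5 s.f.; 765.456 g → 6 s.f.; 40.55 cm → 4 s.f.; 9.5 mL → 2 s.f.
The fewest is 2 significant figures, from 9.5 mL.

9.5 mL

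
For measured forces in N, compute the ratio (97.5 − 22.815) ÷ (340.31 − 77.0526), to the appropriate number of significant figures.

0.284

97.5 − 22.815 = 74.685, limited to 1 d.p. → 3 s.f.; 340.31 − 77.0526 = 263.2574, limited to 2 d.p. → 5 s.f.
Carrying full precision, 74.685 ÷ 263.2574 = 0.283695728971…; keep min(3, 5) = 3 s.f.
Rounded to 3 significant figures: 0.284.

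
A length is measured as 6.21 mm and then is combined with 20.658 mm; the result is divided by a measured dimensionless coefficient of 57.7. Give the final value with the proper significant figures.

0.466 mm

6.21 mm + 20.658 mm = 26.868 mm; the sum is limited to 2 decimal places (4 s.f.).
Carrying full precision, 26.868 ÷ 57.7 = 0.465649913345… mm; 57.7 has 3 s.f., so the result keeps min(4, 3) = 3 s.f.
Rounded to 3 significant figures: 0.466 mm.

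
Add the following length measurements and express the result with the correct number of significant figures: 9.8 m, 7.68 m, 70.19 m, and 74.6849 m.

9.8 m + 7.68 m + 70.19 m + 74.6849 m = 162.3549 m.
Addition/subtraction keeps the fewest decimal places: 9.8 → 1 decimal place, 7.68 → 2 decimal places, 70.19 → 2 decimal places, 74.6849 → 4 decimal places; limit is 1.
Rounded to 1 decimal place: 162.4 m.

162.4 m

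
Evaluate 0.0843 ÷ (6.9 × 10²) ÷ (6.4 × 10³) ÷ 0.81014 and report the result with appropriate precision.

0.0843 ÷ (6.9 × 10²) ÷ (6.4 × 10³) ÷ 0.81014 = 2.35634259672 × 10^-8…
Multiplication/division keeps the fewest significant figures: 0.0843 → 3 s.f., 6.9 × 10² → 2 s.f., 6.4 × 10³ → 2 s.f., 0.81014 → 5 s.f.; limit is 2.
Rounded to 2 significant figures: 2.4 × 10⁻⁸.

2.4 × 10⁻⁸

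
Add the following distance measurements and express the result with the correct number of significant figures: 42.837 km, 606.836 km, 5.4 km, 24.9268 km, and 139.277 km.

42.837 km + 606.836 km + 5.4 km + 24.9268 km + 139.277 km = 819.2768 km.
Addition/subtraction keeps the fewest decimal places: 42.837 → 3 decimal places, 606.836 → 3 decimal places, 5.4 → 1 decimal place, 24.9268 → 4 decimal places, 139.277 → 3 decimal places; limit is 1.
Rounded to 1 decimal place: 819.3 km.

819.3 km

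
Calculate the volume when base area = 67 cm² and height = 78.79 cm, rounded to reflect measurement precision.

volume = 67 cm² × 78.79 cm = 5278.93 cm³.
67 has 2 significant figures; 78.79 has 4.
Division/multiplication keeps the fewest: 2 significant figures.
Rounded: 5.3 × 10^3 cm³.

5.3 × 10^3 cm³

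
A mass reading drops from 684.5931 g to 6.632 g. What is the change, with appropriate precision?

684.5931 g − 6.632 g = 677.9611 g.
Addition/subtraction keeps the fewest decimal places: 684.5931 → 4 decimal places, 6.632 → 3 decimal places; limit is 3.
Rounded to 3 decimal places: 677.961 g.

677.961 g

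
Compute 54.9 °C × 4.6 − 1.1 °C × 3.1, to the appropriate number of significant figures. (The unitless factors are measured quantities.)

54.9 × 4.6 = 252.54 → 2.5 × 10² °C (2 s.f., last digit at the 10^1 place).
1.1 × 3.1 = 3.41 → 3.4 °C (2 s.f., last digit at the 10^-1 place).
Difference: 249.13 °C; keep the coarser place, 10^1.
Result: 2.5 × 10² °C.

2.5 × 10² °C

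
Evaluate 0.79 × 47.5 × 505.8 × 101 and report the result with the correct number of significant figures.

0.79 × 47.5 × 505.8 × 101 = 1916994.645
Multiplication/division keeps the fewest significant figures: 0.79 → 2 s.f., 47.5 → 3 s.f., 505.8 → 4 s.f., 101 → 3 s.f.; limit is 2.
Rounded to 2 significant figures: 1.9 × 10⁶.

1.9 × 10⁶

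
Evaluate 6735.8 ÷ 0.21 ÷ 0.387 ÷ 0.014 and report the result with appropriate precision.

6735.8 ÷ 0.21 ÷ 0.387 ÷ 0.014 = 5920125.15601…
Multiplication/division keeps the fewest significant figures: 6735.8 → 5 s.f., 0.21 → 2 s.f., 0.387 → 3 s.f., 0.014 → 2 s.f.; limit is 2.
Rounded to 2 significant figures: 5.9 × 10⁶.

5.9 × 10⁶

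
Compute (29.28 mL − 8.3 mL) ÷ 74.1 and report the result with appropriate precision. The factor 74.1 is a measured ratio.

29.28 mL − 8.3 mL = 20.98 mL; the difference is limited to 1 decimal place (3 s.f.).
Carrying full precision, 20.98 ÷ 74.1 = 0.283130904184… mL; 74.1 has 3 s.f., so the result keeps min(3, 3) = 3 s.f.
Rounded to 3 significant figures: 0.283 mL.

0.283 mL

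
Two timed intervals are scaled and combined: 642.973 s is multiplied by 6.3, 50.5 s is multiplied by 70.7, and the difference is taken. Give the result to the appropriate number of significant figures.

642.973 × 6.3 = 4050.7299 → 4.1 × 10^3 s (2 s.f., last digit at the 10^2 place).
50.5 × 70.7 = 3570.35 → 3.57 × 10^3 s (3 s.f., last digit at the 10^1 place).
Difference: 480.3799 s; keep the coarser place, 10^2.
Result: 5 × 10^2 s.

5 × 10^2 s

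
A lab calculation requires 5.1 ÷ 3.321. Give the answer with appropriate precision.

1.5

5.1 ÷ 3.321 = 1.53568202349…
Multiplication/division keeps the fewest significant figures: 5.1 → 2 s.f., 3.321 → 4 s.f.; limit is 2.
Rounded to 2 significant figures: 1.5.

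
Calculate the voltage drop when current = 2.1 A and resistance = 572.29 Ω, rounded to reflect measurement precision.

voltage drop = 2.1 A × 572.29 Ω = 1201.809 V.
2.1 has 2 significant figures; 572.29 has 5.
Division/multiplication keeps the fewest: 2 significant figures.
Rounded: 1.2 × 10³ V.

1.2 × 10³ V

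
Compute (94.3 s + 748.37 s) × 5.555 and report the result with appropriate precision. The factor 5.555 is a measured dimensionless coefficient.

4681 s

94.3 s + 748.37 s = 842.67 s; the sum is limited to 1 decimal place (4 s.f.).
Carrying full precision, 842.67 × 5.555 = 4681.03185 s; 5.555 has 4 s.f., so the result keeps min(4, 4) = 4 s.f.
Rounded to 4 significant figures: 4681 s.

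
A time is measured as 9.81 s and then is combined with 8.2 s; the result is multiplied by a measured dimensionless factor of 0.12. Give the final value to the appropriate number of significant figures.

2.2 s

9.81 s + 8.2 s = 18.01 s; the sum is limited to 1 decimal place (3 s.f.).
Carrying full precision, 18.01 × 0.12 = 2.1612 s; 0.12 has 2 s.f., so the result keeps min(3, 2) = 2 s.f.
Rounded to 2 significant figures: 2.2 s.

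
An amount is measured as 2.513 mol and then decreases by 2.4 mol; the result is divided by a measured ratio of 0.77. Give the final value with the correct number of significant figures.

0.1 mol

2.513 mol − 2.4 mol = 0.113 mol; the difference is limited to 1 decimal place (1 s.f.).
Carrying full precision, 0.113 ÷ 0.77 = 0.146753246753… mol; 0.77 has 2 s.f., so the result keeps min(1, 2) = 1 s.f.
Rounded to 1 significant figure: 0.1 mol.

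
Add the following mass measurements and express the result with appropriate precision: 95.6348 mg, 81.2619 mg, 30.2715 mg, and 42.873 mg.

95.6348 mg + 81.2619 mg + 30.2715 mg + 42.873 mg = 250.0412 mg.
Addition/subtraction keeps the fewest decimal places: 95.6348 → 4 decimal places, 81.2619 → 4 decimal places, 30.2715 → 4 decimal places, 42.873 → 3 decimal places; limit is 3.
Rounded to 3 decimal places: 250.041 mg.

250.041 mg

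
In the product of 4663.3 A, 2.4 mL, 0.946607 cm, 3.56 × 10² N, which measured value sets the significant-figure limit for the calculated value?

2.4 mL

4663.3 A → 5 s.f.; 2.4 mL → 2 s.f.; 0.946607 cm → 6 s.f.; 3.56 × 10² N → 3 s.f.
The fewest is 2 significant figures, from 2.4 mL.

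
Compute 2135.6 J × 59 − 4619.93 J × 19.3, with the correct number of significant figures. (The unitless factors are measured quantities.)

2135.6 × 59 = 126000.4 → 1.3 × 10⁵ J (2 s.f., last digit at the 10^4 place).
4619.93 × 19.3 = 89164.649 → 8.92 × 10⁴ J (3 s.f., last digit at the 10^2 place).
Difference: 36835.751 J; keep the coarser place, 10^4.
Result: 4 × 10⁴ J.

4 × 10⁴ J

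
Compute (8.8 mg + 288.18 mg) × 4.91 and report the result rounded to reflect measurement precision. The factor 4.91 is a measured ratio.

1.46 × 10³ mg

8.8 mg + 288.18 mg = 296.98 mg; the sum is limited to 1 decimal place (4 s.f.).
Carrying full precision, 296.98 × 4.91 = 1458.1718 mg; 4.91 has 3 s.f., so the result keeps min(4, 3) = 3 s.f.
Rounded to 3 significant figures: 1.46 × 10³ mg.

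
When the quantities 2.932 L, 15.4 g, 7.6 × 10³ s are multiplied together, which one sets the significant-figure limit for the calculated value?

7.6 × 10³ s

2.932 L → 4 s.f.; 15.4 g → 3 s.f.; 7.6 × 10³ s → 2 s.f.
The fewest is 2 significant figures, from 7.6 × 10³ s.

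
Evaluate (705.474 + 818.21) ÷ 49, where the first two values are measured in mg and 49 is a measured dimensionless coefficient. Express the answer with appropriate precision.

31 mg

705.474 mg + 818.21 mg = 1523.684 mg; the sum is limited to 2 decimal places (6 s.f.).
Carrying full precision, 1523.684 ÷ 49 = 31.0955918367… mg; 49 has 2 s.f., so the result keeps min(6, 2) = 2 s.f.
Rounded to 2 significant figures: 31 mg.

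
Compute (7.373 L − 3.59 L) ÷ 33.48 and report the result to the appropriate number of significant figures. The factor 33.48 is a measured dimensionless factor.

1.13 × 10⁻¹ L

7.373 L − 3.59 L = 3.783 L; the difference is limited to 2 decimal places (3 s.f.).
Carrying full precision, 3.783 ÷ 33.48 = 0.112992831541… L; 33.48 has 4 s.f., so the result keeps min(3, 4) = 3 s.f.
Rounded to 3 significant figures: 1.13 × 10⁻¹ L.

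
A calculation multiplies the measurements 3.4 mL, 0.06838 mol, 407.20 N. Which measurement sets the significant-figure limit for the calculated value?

3.4 mL → 2 s.f.; 0.06838 mol → 4 s.f.; 407.20 N → 5 s.f.
The fewest is 2 significant figures, from 3.4 mL.

3.4 mL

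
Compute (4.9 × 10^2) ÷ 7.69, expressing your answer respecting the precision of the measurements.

(4.9 × 10^2) ÷ 7.69 = 63.7191157347…
Multiplication/division keeps the fewest significant figures: 4.9 × 10^2 → 2 s.f., 7.69 → 3 s.f.; limit is 2.
Rounded to 2 significant figures: 64.

64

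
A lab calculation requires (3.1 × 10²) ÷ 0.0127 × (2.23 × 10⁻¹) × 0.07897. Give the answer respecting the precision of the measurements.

4.3 × 10²

(3.1 × 10²) ÷ 0.0127 × (2.23 × 10⁻¹) × 0.07897 = 429.85796063…
Multiplication/division keeps the fewest significant figures: 3.1 × 10² → 2 s.f., 0.0127 → 3 s.f., 2.23 × 10⁻¹ → 3 s.f., 0.07897 → 4 s.f.; limit is 2.
Rounded to 2 significant figures: 4.3 × 10².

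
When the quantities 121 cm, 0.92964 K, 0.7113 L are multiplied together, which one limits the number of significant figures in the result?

121 cm

121 cm → 3 s.f.; 0.92964 K → 5 s.f.; 0.7113 L → 4 s.f.
The fewest is 3 significant figures, from 121 cm.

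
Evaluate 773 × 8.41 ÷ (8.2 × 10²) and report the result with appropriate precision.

773 × 8.41 ÷ (8.2 × 10²) = 7.92796341463…
Multiplication/division keeps the fewest significant figures: 773 → 3 s.f., 8.41 → 3 s.f., 8.2 × 10² → 2 s.f.; limit is 2.
Rounded to 2 significant figures: 7.9.

7.9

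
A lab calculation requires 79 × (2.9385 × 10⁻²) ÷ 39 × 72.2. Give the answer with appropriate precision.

4.3

79 × (2.9385 × 10⁻²) ÷ 39 × 72.2 = 4.29759392308…
Multiplication/division keeps the fewest significant figures: 79 → 2 s.f., 2.9385 × 10⁻² → 5 s.f., 39 → 2 s.f., 72.2 → 3 s.f.; limit is 2.
Rounded to 2 significant figures: 4.3.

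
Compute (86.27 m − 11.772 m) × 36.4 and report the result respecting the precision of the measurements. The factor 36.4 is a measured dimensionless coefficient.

2.71 × 10^3 m

86.27 m − 11.772 m = 74.498 m; the difference is limited to 2 decimal places (4 s.f.).
Carrying full precision, 74.498 × 36.4 = 2711.7272 m; 36.4 has 3 s.f., so the result keeps min(4, 3) = 3 s.f.
Rounded to 3 significant figures: 2.71 × 10^3 m.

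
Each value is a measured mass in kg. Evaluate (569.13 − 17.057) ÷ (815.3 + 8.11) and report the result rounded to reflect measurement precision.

6.705 × 10⁻¹

569.13 − 17.057 = 552.073, limited to 2 d.p. → 5 s.f.; 815.3 + 8.11 = 823.41, limited to 1 d.p. → 4 s.f.
Carrying full precision, 552.073 ÷ 823.41 = 0.670471575521…; keep min(5, 4) = 4 s.f.
Rounded to 4 significant figures: 6.705 × 10⁻¹.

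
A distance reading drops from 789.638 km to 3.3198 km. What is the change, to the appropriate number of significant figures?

789.638 km − 3.3198 km = 786.3182 km.
Addition/subtraction keeps the fewest decimal places: 789.638 → 3 decimal places, 3.3198 → 4 decimal places; limit is 3.
Rounded to 3 decimal places: 786.318 km.

786.318 km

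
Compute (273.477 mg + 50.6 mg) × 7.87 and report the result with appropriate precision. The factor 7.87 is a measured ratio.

2.55 × 10^3 mg

273.477 mg + 50.6 mg = 324.077 mg; the sum is limited to 1 decimal place (4 s.f.).
Carrying full precision, 324.077 × 7.87 = 2550.48599 mg; 7.87 has 3 s.f., so the result keeps min(4, 3) = 3 s.f.
Rounded to 3 significant figures: 2.55 × 10^3 mg.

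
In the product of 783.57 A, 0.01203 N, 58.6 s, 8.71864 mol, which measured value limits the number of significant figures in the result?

783.57 A → 5 s.f.; 0.01203 N → 4 s.f.; 58.6 s → 3 s.f.; 8.71864 mol → 6 s.f.
The fewest is 3 significant figures, from 58.6 s.

58.6 s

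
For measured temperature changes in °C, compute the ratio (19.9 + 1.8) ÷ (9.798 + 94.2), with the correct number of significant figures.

19.9 + 1.8 = 21.7, limited to 1 d.p. → 3 s.f.; 9.798 + 94.2 = 103.998, limited to 1 d.p. → 4 s.f.
Carrying full precision, 21.7 ÷ 103.998 = 0.208657858805…; keep min(3, 4) = 3 s.f.
Rounded to 3 significant figures: 0.209.

0.209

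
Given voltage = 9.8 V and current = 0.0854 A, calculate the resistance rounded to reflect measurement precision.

resistance = 9.8 V ÷ 0.0854 A = 114.754098361… Ω.
9.8 has 2 significant figures; 0.0854 has 3.
Division/multiplication keeps the fewest: 2 significant figures.
Rounded: 1.1 × 10² Ω.

1.1 × 10² Ω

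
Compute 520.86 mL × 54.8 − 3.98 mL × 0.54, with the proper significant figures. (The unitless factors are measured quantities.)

2.85 × 10^4 mL

520.86 × 54.8 = 28543.128 → 2.85 × 10^4 mL (3 s.f., last digit at the 10^2 place).
3.98 × 0.54 = 2.1492 → 2.1 mL (2 s.f., last digit at the 10^-1 place).
Difference: 28540.9788 mL; keep the coarser place, 10^2.
Result: 2.85 × 10^4 mL.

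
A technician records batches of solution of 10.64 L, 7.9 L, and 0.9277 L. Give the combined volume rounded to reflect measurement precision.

10.64 L + 7.9 L + 0.9277 L = 19.4677 L.
Addition/subtraction keeps the fewest decimal places: 10.64 → 2 decimal places, 7.9 → 1 decimal place, 0.9277 → 4 decimal places; limit is 1.
Rounded to 1 decimal place: 19.5 L.

19.5 L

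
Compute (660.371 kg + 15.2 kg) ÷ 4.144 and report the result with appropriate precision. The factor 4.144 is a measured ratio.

163.0 kg

660.371 kg + 15.2 kg = 675.571 kg; the sum is limited to 1 decimal place (4 s.f.).
Carrying full precision, 675.571 ÷ 4.144 = 163.023889961… kg; 4.144 has 4 s.f., so the result keeps min(4, 4) = 4 s.f.
Rounded to 4 significant figures: 163.0 kg.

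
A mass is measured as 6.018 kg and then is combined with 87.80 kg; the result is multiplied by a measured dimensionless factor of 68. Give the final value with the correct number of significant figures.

6.4 × 10^3 kg

6.018 kg + 87.80 kg = 93.818 kg; the sum is limited to 2 decimal places (4 s.f.).
Carrying full precision, 93.818 × 68 = 6379.624 kg; 68 has 2 s.f., so the result keeps min(4, 2) = 2 s.f.
Rounded to 2 significant figures: 6.4 × 10^3 kg.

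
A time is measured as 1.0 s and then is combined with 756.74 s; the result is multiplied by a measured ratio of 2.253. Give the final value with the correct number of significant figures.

1.0 s + 756.74 s = 757.74 s; the sum is limited to 1 decimal place (4 s.f.).
Carrying full precision, 757.74 × 2.253 = 1707.18822 s; 2.253 has 4 s.f., so the result keeps min(4, 4) = 4 s.f.
Rounded to 4 significant figures: 1707 s.

1707 s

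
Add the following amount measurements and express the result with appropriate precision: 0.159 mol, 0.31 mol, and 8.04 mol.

8.51 mol

0.159 mol + 0.31 mol + 8.04 mol = 8.509 mol.
Addition/subtraction keeps the fewest decimal places: 0.159 → 3 decimal places, 0.31 → 2 decimal places, 8.04 → 2 decimal places; limit is 2.
Rounded to 2 decimal places: 8.51 mol.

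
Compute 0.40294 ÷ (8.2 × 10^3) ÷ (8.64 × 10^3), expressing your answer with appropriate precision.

0.40294 ÷ (8.2 × 10^3) ÷ (8.64 × 10^3) = 5.6873870822 × 10^-9…
Multiplication/division keeps the fewest significant figures: 0.40294 → 5 s.f., 8.2 × 10^3 → 2 s.f., 8.64 × 10^3 → 3 s.f.; limit is 2.
Rounded to 2 significant figures: 5.7 × 10^-9.

5.7 × 10^-9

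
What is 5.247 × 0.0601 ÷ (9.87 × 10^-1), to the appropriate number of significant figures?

5.247 × 0.0601 ÷ (9.87 × 10^-1) = 0.319498176292…
Multiplication/division keeps the fewest significant figures: 5.247 → 4 s.f., 0.0601 → 3 s.f., 9.87 × 10^-1 → 3 s.f.; limit is 3.
Rounded to 3 significant figures: 0.319.

0.319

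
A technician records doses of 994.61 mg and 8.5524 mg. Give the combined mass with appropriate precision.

994.61 mg + 8.5524 mg = 1003.1624 mg.
Addition/subtraction keeps the fewest decimal places: 994.61 → 2 decimal places, 8.5524 → 4 decimal places; limit is 2.
Rounded to 2 decimal places: 1003.16 mg.

1003.16 mg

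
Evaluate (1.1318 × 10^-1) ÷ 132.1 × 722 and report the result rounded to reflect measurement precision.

0.619

(1.1318 × 10^-1) ÷ 132.1 × 722 = 0.618591672975…
Multiplication/division keeps the fewest significant figures: 1.1318 × 10^-1 → 5 s.f., 132.1 → 4 s.f., 722 → 3 s.f.; limit is 3.
Rounded to 3 significant figures: 0.619.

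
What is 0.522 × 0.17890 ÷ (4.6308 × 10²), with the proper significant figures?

0.522 × 0.17890 ÷ (4.6308 × 10²) = 0.000201662347758…
Multiplication/division keeps the fewest significant figures: 0.522 → 3 s.f., 0.17890 → 5 s.f., 4.6308 × 10² → 5 s.f.; limit is 3.
Rounded to 3 significant figures: 2.02 × 10⁻⁴.

2.02 × 10⁻⁴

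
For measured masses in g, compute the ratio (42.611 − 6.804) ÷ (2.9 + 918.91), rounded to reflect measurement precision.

42.611 − 6.804 = 35.807, limited to 3 d.p. → 5 s.f.; 2.9 + 918.91 = 921.81, limited to 1 d.p. → 4 s.f.
Carrying full precision, 35.807 ÷ 921.81 = 0.0388442303729…; keep min(5, 4) = 4 s.f.
Rounded to 4 significant figures: 0.03884.

0.03884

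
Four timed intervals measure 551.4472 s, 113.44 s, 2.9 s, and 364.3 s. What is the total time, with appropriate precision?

1032.1 s

551.4472 s + 113.44 s + 2.9 s + 364.3 s = 1032.0872 s.
Addition/subtraction keeps the fewest decimal places: 551.4472 → 4 decimal places, 113.44 → 2 decimal places, 2.9 → 1 decimal place, 364.3 → 1 decimal place; limit is 1.
Rounded to 1 decimal place: 1032.1 s.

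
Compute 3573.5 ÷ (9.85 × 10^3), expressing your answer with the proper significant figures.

3.63 × 10^-1

3573.5 ÷ (9.85 × 10^3) = 0.362791878173…
Multiplication/division keeps the fewest significant figures: 3573.5 → 5 s.f., 9.85 × 10^3 → 3 s.f.; limit is 3.
Rounded to 3 significant figures: 3.63 × 10^-1.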